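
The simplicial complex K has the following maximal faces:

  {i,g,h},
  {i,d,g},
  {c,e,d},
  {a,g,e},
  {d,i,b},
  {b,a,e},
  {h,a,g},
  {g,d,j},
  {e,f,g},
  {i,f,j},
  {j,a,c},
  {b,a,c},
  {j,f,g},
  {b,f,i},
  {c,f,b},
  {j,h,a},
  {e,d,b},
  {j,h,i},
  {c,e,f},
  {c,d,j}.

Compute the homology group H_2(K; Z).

H_2 ≅ 0.

Fix the vertex order a < b < c < d < e < f < g < h < i < j and write every simplex with vertices in increasing order. Then dim K = 2 and the simplices of K are:

  0-simplices (10): a, b, c, d, e, f, g, h, i, j
  1-simplices (30): ab, ac, ae, ag, ah, aj, bc, bd, be, bf, bi, cd, ce, cf, cj, de, dg, di, dj, ef, eg, fg, fi, fj, gh, gi, gj, hi, hj, ij
  2-simplices (20): abc, abe, acj, aeg, agh, ahj, bcf, bde, bdi, bfi, cde, cdj, cef, dgi, dgj, efg, fgj, fij, ghi, hij

so the chain groups are C_0 ≅ Z^10, C_1 ≅ Z^30, C_2 ≅ Z^20.

The boundary map ∂_1: C_1 → C_0 maps an edge to its endpoints' difference, ∂[p,q] = q − p. For instance
  ∂ae = e − a.
The 10×30 boundary matrix has rank 9 and Smith normal form diag(1,1,1,1,1,1,1,1,1).

The boundary map ∂_2: C_2 → C_1 maps a triangle to the signed sum of its edges. For instance
  ∂dgj = gj − dj + dg,
  ∂ghi = hi − gi + gh.
The resulting 30×20 matrix has rank 20, and its Smith normal form has invariant factors (1,1,1,1,1,1,1,1,1,1,1,1,1,1,1,1,1,1,1,2).

Now H_k = ker ∂_k / im ∂_{k+1}, so:

  H_2: rank ker ∂_2 − rank ∂_3 = (20 − 20) − 0 = 0, and there is no ∂_3, so H_2 = 0.

(K is a triangulation of the Klein bottle.)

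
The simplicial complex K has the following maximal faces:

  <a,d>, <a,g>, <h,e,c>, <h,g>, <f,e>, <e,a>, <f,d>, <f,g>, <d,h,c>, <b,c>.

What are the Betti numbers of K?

b_0 = 1, b_1 = 4, b_2 = 0.

K has 8 vertices, 13 edges, 2 triangles.
rank ∂_0 = 0, rank ∂_1 = 7 ⇒ b_0 = 8 − 0 − 7 = 1; all invariant factors of ∂_1 are 1 so no torsion. So H_0 ≅ Z.
rank ∂_1 = 7, rank ∂_2 = 2 ⇒ b_1 = 13 − 7 − 2 = 4; all invariant factors of ∂_2 are 1 so no torsion. So H_1 ≅ Z^4.
rank ∂_2 = 2, rank ∂_3 = 0 ⇒ b_2 = 2 − 2 − 0 = 0. So H_2 ≅ 0.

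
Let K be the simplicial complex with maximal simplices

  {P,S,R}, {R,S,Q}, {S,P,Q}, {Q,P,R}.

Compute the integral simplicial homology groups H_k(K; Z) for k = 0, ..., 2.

Order the vertices as P < Q < R < S. Listing each simplex with vertices in this order, K has dimension 2 with simplices:

  0-simplices (4): P, Q, R, S
  1-simplices (6): PQ, PR, PS, QR, QS, RS
  2-simplices (4): PQR, PQS, PRS, QRS

Hence C_0 ≅ Z^4, C_1 ≅ Z^6, C_2 ≅ Z^4.

The boundary map ∂_1: C_1 → C_0 maps an edge to its endpoints' difference, ∂[p,q] = q − p.
This gives a 4×6 integer matrix of rank 3; reducing to Smith normal form yields diagonal entries (1,1,1).

∂_2: C_2 → C_1 acts by ∂[p,q,r] = [q,r] − [p,r] + [p,q]. For instance
  ∂QRS = RS − QS + QR,
  ∂PQR = QR − PR + PQ.
As a 6×4 matrix over Z this has rank 3, with invariant factors (1,1,1).

Reading off H_k = ker ∂_k / im ∂_{k+1}:

  H_0: rank C_0 − rank ∂_1 = 4 − 3 = 1, and the invariant factors of ∂_1 are all 1, so H_0 = Z.
  H_1: rank ker ∂_1 − rank ∂_2 = (6 − 3) − 3 = 0, and the invariant factors of ∂_2 are all 1, so H_1 = 0.
  H_2: rank ker ∂_2 − rank ∂_3 = (4 − 3) − 0 = 1, and there is no ∂_3, so H_2 = Z.

H_0 ≅ Z,  H_1 = 0,  H_2 ≅ Z.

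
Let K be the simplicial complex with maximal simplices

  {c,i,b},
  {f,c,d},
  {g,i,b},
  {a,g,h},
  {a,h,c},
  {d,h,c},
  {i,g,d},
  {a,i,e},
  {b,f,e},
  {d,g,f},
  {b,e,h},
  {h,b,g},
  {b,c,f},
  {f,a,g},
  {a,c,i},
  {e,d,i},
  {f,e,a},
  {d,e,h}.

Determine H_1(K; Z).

H_1 = Z^2.

We work with the vertex ordering a < b < c < d < e < f < g < h < i. The simplices of K, each written with vertices in increasing order, are:

  0-simplices (9): a, b, c, d, e, f, g, h, i
  1-simplices (27): ac, ae, af, ag, ah, ai, bc, be, bf, bg, bh, bi, cd, cf, ch, ci, de, df, dg, dh, di, ef, eh, ei, fg, gh, gi
  2-simplices (18): ach, aci, aef, aei, afg, agh, bcf, bci, bef, beh, bgh, bgi, cdf, cdh, deh, dei, dfg, dgi

Hence C_0 ≅ Z^9, C_1 ≅ Z^27, C_2 ≅ Z^18.

The boundary map ∂_1: C_1 → C_0 maps an edge to its endpoints' difference, ∂[p,q] = q − p. For instance
  ∂be = e − b.
This gives a 9×27 integer matrix of rank 8; reducing to Smith normal form yields diagonal entries (1,1,1,1,1,1,1,1).

The boundary map ∂_2: C_2 → C_1 maps a triangle to the signed sum of its edges. For instance
  ∂dei = ei − di + de,
  ∂deh = eh − dh + de.
The 27×18 boundary matrix has rank 17 and Smith normal form diag(1,1,1,1,1,1,1,1,1,1,1,1,1,1,1,1,1).

Reading off H_k = ker ∂_k / im ∂_{k+1}:

  H_1: rank ker ∂_1 − rank ∂_2 = (27 − 8) − 17 = 2, and the invariant factors of ∂_2 are all 1, so H_1 = Z^2.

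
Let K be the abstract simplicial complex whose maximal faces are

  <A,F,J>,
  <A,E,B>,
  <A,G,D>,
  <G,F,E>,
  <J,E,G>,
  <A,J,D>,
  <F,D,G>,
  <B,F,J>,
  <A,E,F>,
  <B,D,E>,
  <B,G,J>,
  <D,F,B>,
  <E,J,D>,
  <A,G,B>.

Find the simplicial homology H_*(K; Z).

H_0 ≅ Z,  H_1 ≅ Z^2,  H_2 ≅ Z.

We work with the vertex ordering A < B < D < E < F < G < J. The simplices of K, each written with vertices in increasing order, are:

  0-simplices (7): A, B, D, E, F, G, J
  1-simplices (21): AB, AD, AE, AF, AG, AJ, BD, BE, BF, BG, BJ, DE, DF, DG, DJ, EF, EG, EJ, FG, FJ, GJ
  2-simplices (14): ABE, ABG, ADG, ADJ, AEF, AFJ, BDE, BDF, BFJ, BGJ, DEJ, DFG, EFG, EGJ

so the chain groups are C_0 ≅ Z^7, C_1 ≅ Z^21, C_2 ≅ Z^14.

∂_1: C_1 → C_0 is given by ∂[p,q] = [q] − [p]. For instance
  ∂AE = E − A.
The 7×21 boundary matrix has rank 6 and Smith normal form diag(1,1,1,1,1,1).

∂_2: C_2 → C_1 acts by ∂[p,q,r] = [q,r] − [p,r] + [p,q]. For instance
  ∂DEJ = EJ − DJ + DE,
  ∂ABG = BG − AG + AB.
The resulting 21×14 matrix has rank 13, and its Smith normal form has invariant factors (1,1,1,1,1,1,1,1,1,1,1,1,1).

Computing H_k = (kernel of ∂_k) / (image of ∂_{k+1}):

  H_0: rank C_0 − rank ∂_1 = 7 − 6 = 1, and the invariant factors of ∂_1 are all 1, so H_0 = Z.
  H_1: rank ker ∂_1 − rank ∂_2 = (21 − 6) − 13 = 2, and the invariant factors of ∂_2 are all 1, so H_1 = Z^2.
  H_2: rank ker ∂_2 − rank ∂_3 = (14 − 13) − 0 = 1, and there is no ∂_3, so H_2 = Z.

As a check, the Euler characteristic is 7 − 21 + 14 = 0, which agrees with 1 − 2 + 1 = 0.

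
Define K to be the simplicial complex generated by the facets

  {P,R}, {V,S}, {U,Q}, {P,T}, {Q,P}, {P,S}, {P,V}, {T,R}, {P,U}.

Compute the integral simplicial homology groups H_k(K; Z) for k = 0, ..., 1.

K has 7 vertices, 9 edges.
rank ∂_0 = 0, rank ∂_1 = 6 ⇒ b_0 = 7 − 0 − 6 = 1; all invariant factors of ∂_1 are 1 so no torsion. So H_0 ≅ Z.
rank ∂_1 = 6, rank ∂_2 = 0 ⇒ b_1 = 9 − 6 − 0 = 3. So H_1 ≅ Z^3.

H_0 ≅ Z,  H_1 ≅ Z^3.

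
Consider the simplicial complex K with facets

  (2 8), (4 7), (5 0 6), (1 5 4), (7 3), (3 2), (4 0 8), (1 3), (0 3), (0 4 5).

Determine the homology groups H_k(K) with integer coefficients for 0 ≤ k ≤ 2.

K has 9 vertices, 15 edges, 4 triangles.
rank ∂_0 = 0, rank ∂_1 = 8 ⇒ b_0 = 9 − 0 − 8 = 1; all invariant factors of ∂_1 are 1 so no torsion. So H_0 = Z.
rank ∂_1 = 8, rank ∂_2 = 4 ⇒ b_1 = 15 − 8 − 4 = 3; all invariant factors of ∂_2 are 1 so no torsion. So H_1 = Z^3.
rank ∂_2 = 4, rank ∂_3 = 0 ⇒ b_2 = 4 − 4 − 0 = 0. So H_2 = 0.

H_0 = Z,  H_1 = Z^3,  H_2 = 0.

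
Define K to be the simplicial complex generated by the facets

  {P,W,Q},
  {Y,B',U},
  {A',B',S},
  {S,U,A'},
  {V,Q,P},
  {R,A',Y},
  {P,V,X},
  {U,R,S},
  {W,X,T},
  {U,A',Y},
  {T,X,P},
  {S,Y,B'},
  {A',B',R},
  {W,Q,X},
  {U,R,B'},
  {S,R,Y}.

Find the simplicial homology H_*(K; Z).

Take the total order P < Q < R < S < T < U < V < W < X < Y < A' < B' on the vertex set. Then K (dimension 2) consists of the simplices:

  0-simplices (12): [P], [Q], [R], [S], [T], [U], [V], [W], [X], [Y], [A'], [B']
  1-simplices (27): (27 of them)
  2-simplices (16): [P,Q,V], [P,Q,W], [P,T,X], [P,V,X], [Q,W,X], [R,S,U], [R,S,Y], [R,U,B'], [R,Y,A'], [R,A',B'], [S,U,A'], [S,Y,B'], [S,A',B'], [T,W,X], [U,Y,A'], [U,Y,B']

Hence C_0 ≅ Z^12, C_1 ≅ Z^27, C_2 ≅ Z^16.

∂_1: C_1 → C_0 sends each edge [p,q] (with p < q) to q − p. For instance
  ∂[P,W] = [W] − [P].
The resulting 12×27 matrix has rank 10, and its Smith normal form has invariant factors (1,1,1,1,1,1,1,1,1,1).

Boundary ∂_2: C_2 → C_1 maps a triangle to the signed sum of its edges. For instance
  ∂[R,S,U] = [S,U] − [R,U] + [R,S],
  ∂[Q,W,X] = [W,X] − [Q,X] + [Q,W].
This gives a 27×16 integer matrix of rank 16; reducing to Smith normal form yields diagonal entries (1,1,1,1,1,1,1,1,1,1,1,1,1,1,1,2).

From H_k ≅ ker(∂_k) / im(∂_{k+1}) we obtain:

  H_0: rank C_0 − rank ∂_1 = 12 − 10 = 2, and the invariant factors of ∂_1 are all 1, so H_0 = Z^2.
  H_1: rank ker ∂_1 − rank ∂_2 = (27 − 10) − 16 = 1, and ∂_2 has invariant factor 2 > 1, so H_1 = Z ⊕ Z/2.
  H_2: rank ker ∂_2 − rank ∂_3 = (16 − 16) − 0 = 0, and there is no ∂_3, so H_2 = 0.

As a check, the Euler characteristic is 12 − 27 + 16 = 1, which agrees with 2 − 1 + 0 = 1.

H_0 = Z^2,  H_1 = Z ⊕ Z/2,  H_2 = 0.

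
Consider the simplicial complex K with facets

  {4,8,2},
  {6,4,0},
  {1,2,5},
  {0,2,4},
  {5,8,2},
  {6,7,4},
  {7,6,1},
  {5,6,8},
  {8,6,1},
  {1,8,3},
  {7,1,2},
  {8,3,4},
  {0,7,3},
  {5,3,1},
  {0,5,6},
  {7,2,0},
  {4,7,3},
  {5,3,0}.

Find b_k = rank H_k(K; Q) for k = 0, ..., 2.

Fix the vertex order 0 < 1 < 2 < 3 < 4 < 5 < 6 < 7 < 8 and write every simplex with vertices in increasing order. Then dim K = 2 and the simplices of K are:

  0-simplices (9): [0], [1], [2], [3], [4], [5], [6], [7], [8]
  1-simplices (27): (27 of them)
  2-simplices (18): [0,2,4], [0,2,7], [0,3,5], [0,3,7], [0,4,6], [0,5,6], [1,2,5], [1,2,7], [1,3,5], [1,3,8], [1,6,7], [1,6,8], [2,4,8], [2,5,8], [3,4,7], [3,4,8], [4,6,7], [5,6,8]

so the chain groups are C_0 ≅ Z^9, C_1 ≅ Z^27, C_2 ≅ Z^18.

The boundary map ∂_1: C_1 → C_0 maps an edge to its endpoints' difference, ∂[p,q] = q − p.
The resulting 9×27 matrix has rank 8, and its Smith normal form has invariant factors (1,1,1,1,1,1,1,1).

Boundary ∂_2: C_2 → C_1 sends each 2-simplex [p,q,r] to [q,r] − [p,r] + [p,q]. For instance
  ∂[4,6,7] = [6,7] − [4,7] + [4,6],
  ∂[3,4,7] = [4,7] − [3,7] + [3,4].
As a 27×18 matrix over Z this has rank 18, with invariant factors (1,1,1,1,1,1,1,1,1,1,1,1,1,1,1,1,1,2).

From H_k ≅ ker(∂_k) / im(∂_{k+1}) we obtain:

  H_0: rank C_0 − rank ∂_1 = 9 − 8 = 1, and the invariant factors of ∂_1 are all 1, so H_0 = Z.
  H_1: rank ker ∂_1 − rank ∂_2 = (27 − 8) − 18 = 1, and ∂_2 has invariant factor 2 > 1, so H_1 = Z ⊕ Z/2.
  H_2: rank ker ∂_2 − rank ∂_3 = (18 − 18) − 0 = 0, and there is no ∂_3, so H_2 = 0.

(K is a triangulation of the Klein bottle.)

Hence the Betti numbers are b_0 = 1, b_1 = 1, b_2 = 0.

b_0 = 1, b_1 = 1, b_2 = 0.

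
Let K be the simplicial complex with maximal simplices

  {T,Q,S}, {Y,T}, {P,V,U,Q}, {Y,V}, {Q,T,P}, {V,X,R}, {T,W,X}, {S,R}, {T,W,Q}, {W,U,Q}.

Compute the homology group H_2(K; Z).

H_2 = 0.

Fix the vertex order P < Q < R < S < T < U < V < W < X < Y and write every simplex with vertices in increasing order. Then dim K = 3 and the simplices of K are:

  0-simplices (10): P, Q, R, S, T, U, V, W, X, Y
  1-simplices (21): PQ, PT, PU, PV, QS, QT, QU, QV, QW, RS, RV, RX, ST, TW, TX, TY, UV, UW, VX, VY, WX
  2-simplices (10): PQT, PQU, PQV, PUV, QST, QTW, QUV, QUW, RVX, TWX
  3-simplices (1): PQUV

so the chain groups are C_0 ≅ Z^10, C_1 ≅ Z^21, C_2 ≅ Z^10, C_3 ≅ Z^1.

Boundary ∂_1: C_1 → C_0 maps an edge to its endpoints' difference, ∂[p,q] = q − p. For instance
  ∂VY = Y − V.
As a 10×21 matrix over Z this has rank 9, with invariant factors (1,1,1,1,1,1,1,1,1).

The boundary map ∂_2: C_2 → C_1 maps a triangle to the signed sum of its edges. For instance
  ∂PQT = QT − PT + PQ,
  ∂QTW = TW − QW + QT.
The resulting 21×10 matrix has rank 9, and its Smith normal form has invariant factors (1,1,1,1,1,1,1,1,1).

The boundary map ∂_3: C_3 → C_2 sends each 3-simplex σ to the alternating sum Σ_i (−1)^i (σ with its i-th vertex removed). For instance
  ∂PQUV = QUV − PUV + PQV − PQU.
This gives a 10×1 integer matrix of rank 1; reducing to Smith normal form yields diagonal entries (1).

Reading off H_k = ker ∂_k / im ∂_{k+1}:

  H_2: rank ker ∂_2 − rank ∂_3 = (10 − 9) − 1 = 0, and the invariant factors of ∂_3 are all 1, so H_2 ≅ 0.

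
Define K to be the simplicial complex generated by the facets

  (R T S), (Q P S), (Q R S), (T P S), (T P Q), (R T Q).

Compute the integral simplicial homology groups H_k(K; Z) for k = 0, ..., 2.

Take the total order P < Q < R < S < T on the vertex set. Then K (dimension 2) consists of the simplices:

  0-simplices (5): P, Q, R, S, T
  1-simplices (9): PQ, PS, PT, QR, QS, QT, RS, RT, ST
  2-simplices (6): PQS, PQT, PST, QRS, QRT, RST

Hence C_0 ≅ Z^5, C_1 ≅ Z^9, C_2 ≅ Z^6.

∂_1: C_1 → C_0 is given by ∂[p,q] = [q] − [p]. For instance
  ∂PS = S − P.
As a 5×9 matrix over Z this has rank 4, with invariant factors (1,1,1,1).

Boundary ∂_2: C_2 → C_1 maps a triangle to the signed sum of its edges. For instance
  ∂RST = ST − RT + RS,
  ∂PQS = QS − PS + PQ.
As a 9×6 matrix over Z this has rank 5, with invariant factors (1,1,1,1,1).

Computing H_k = (kernel of ∂_k) / (image of ∂_{k+1}):

  H_0: rank C_0 − rank ∂_1 = 5 − 4 = 1, and the invariant factors of ∂_1 are all 1, so H_0 = Z.
  H_1: rank ker ∂_1 − rank ∂_2 = (9 − 4) − 5 = 0, and the invariant factors of ∂_2 are all 1, so H_1 = 0.
  H_2: rank ker ∂_2 − rank ∂_3 = (6 − 5) − 0 = 1, and there is no ∂_3, so H_2 = Z.

H_0 ≅ Z,  H_1 = 0,  H_2 ≅ Z.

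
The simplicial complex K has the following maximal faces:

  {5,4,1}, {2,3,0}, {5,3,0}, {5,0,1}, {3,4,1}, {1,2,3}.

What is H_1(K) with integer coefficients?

Take the total order 0 < 1 < 2 < 3 < 4 < 5 on the vertex set. Then K (dimension 2) consists of the simplices:

  0-simplices (6): [0], [1], [2], [3], [4], [5]
  1-simplices (12): [0,1], [0,2], [0,3], [0,5], [1,2], [1,3], [1,4], [1,5], [2,3], [3,4], [3,5], [4,5]
  2-simplices (6): [0,1,5], [0,2,3], [0,3,5], [1,2,3], [1,3,4], [1,4,5]

so the chain groups are C_0 ≅ Z^6, C_1 ≅ Z^12, C_2 ≅ Z^6.

The boundary map ∂_1: C_1 → C_0 is given by ∂[p,q] = [q] − [p].
The 6×12 boundary matrix has rank 5 and Smith normal form diag(1,1,1,1,1).

Boundary ∂_2: C_2 → C_1 sends each 2-simplex [p,q,r] to [q,r] − [p,r] + [p,q]. For instance
  ∂[1,2,3] = [2,3] − [1,3] + [1,2],
  ∂[0,1,5] = [1,5] − [0,5] + [0,1].
This gives a 12×6 integer matrix of rank 6; reducing to Smith normal form yields diagonal entries (1,1,1,1,1,1).

Computing H_k = (kernel of ∂_k) / (image of ∂_{k+1}):

  H_1: rank ker ∂_1 − rank ∂_2 = (12 − 5) − 6 = 1, and the invariant factors of ∂_2 are all 1, so H_1 = Z.

H_1 ≅ Z.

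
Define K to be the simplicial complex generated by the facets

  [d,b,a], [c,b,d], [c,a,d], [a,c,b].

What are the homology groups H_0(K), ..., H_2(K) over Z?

K has 4 vertices, 6 edges, 4 triangles.
rank ∂_0 = 0, rank ∂_1 = 3 ⇒ b_0 = 4 − 0 − 3 = 1; all invariant factors of ∂_1 are 1 so no torsion. So H_0 = Z.
rank ∂_1 = 3, rank ∂_2 = 3 ⇒ b_1 = 6 − 3 − 3 = 0; all invariant factors of ∂_2 are 1 so no torsion. So H_1 = 0.
rank ∂_2 = 3, rank ∂_3 = 0 ⇒ b_2 = 4 − 3 − 0 = 1. So H_2 = Z.

H_0 ≅ Z,  H_1 = 0,  H_2 ≅ Z.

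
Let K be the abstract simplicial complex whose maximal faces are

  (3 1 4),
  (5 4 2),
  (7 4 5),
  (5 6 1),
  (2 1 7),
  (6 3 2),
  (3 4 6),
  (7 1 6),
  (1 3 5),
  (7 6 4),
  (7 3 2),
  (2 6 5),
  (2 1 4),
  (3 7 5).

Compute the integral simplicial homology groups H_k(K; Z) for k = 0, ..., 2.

H_0 ≅ Z,  H_1 ≅ Z^2,  H_2 ≅ Z.

K has 7 vertices, 21 edges, 14 triangles.
rank ∂_0 = 0, rank ∂_1 = 6 ⇒ b_0 = 7 − 0 − 6 = 1; all invariant factors of ∂_1 are 1 so no torsion. So H_0 ≅ Z.
rank ∂_1 = 6, rank ∂_2 = 13 ⇒ b_1 = 21 − 6 − 13 = 2; all invariant factors of ∂_2 are 1 so no torsion. So H_1 ≅ Z^2.
rank ∂_2 = 13, rank ∂_3 = 0 ⇒ b_2 = 14 − 13 − 0 = 1. So H_2 ≅ Z.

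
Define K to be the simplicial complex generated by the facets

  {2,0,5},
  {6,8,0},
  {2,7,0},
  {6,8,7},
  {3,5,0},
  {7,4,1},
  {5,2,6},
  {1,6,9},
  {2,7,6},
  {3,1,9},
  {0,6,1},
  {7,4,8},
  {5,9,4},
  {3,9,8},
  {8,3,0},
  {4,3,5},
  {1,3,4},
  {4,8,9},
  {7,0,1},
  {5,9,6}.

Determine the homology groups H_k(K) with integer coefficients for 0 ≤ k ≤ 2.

We work with the vertex ordering 0 < 1 < 2 < 3 < 4 < 5 < 6 < 7 < 8 < 9. The simplices of K, each written with vertices in increasing order, are:

  0-simplices (10): [0], [1], [2], [3], [4], [5], [6], [7], [8], [9]
  1-simplices (30): (30 of them)
  2-simplices (20): (20 of them)

Hence C_0 ≅ Z^10, C_1 ≅ Z^30, C_2 ≅ Z^20.

The boundary map ∂_1: C_1 → C_0 is given by ∂[p,q] = [q] − [p]. For instance
  ∂[0,1] = [1] − [0].
The resulting 10×30 matrix has rank 9, and its Smith normal form has invariant factors (1,1,1,1,1,1,1,1,1).

The boundary map ∂_2: C_2 → C_1 acts by ∂[p,q,r] = [q,r] − [p,r] + [p,q]. For instance
  ∂[1,3,4] = [3,4] − [1,4] + [1,3],
  ∂[2,5,6] = [5,6] − [2,6] + [2,5].
This gives a 30×20 integer matrix of rank 20; reducing to Smith normal form yields diagonal entries (1,1,1,1,1,1,1,1,1,1,1,1,1,1,1,1,1,1,1,2).

Now H_k = ker ∂_k / im ∂_{k+1}, so:

  H_0: rank C_0 − rank ∂_1 = 10 − 9 = 1, and the invariant factors of ∂_1 are all 1, so H_0 = Z.
  H_1: rank ker ∂_1 − rank ∂_2 = (30 − 9) − 20 = 1, and ∂_2 has invariant factor 2 > 1, so H_1 = Z ⊕ Z/2.
  H_2: rank ker ∂_2 − rank ∂_3 = (20 − 20) − 0 = 0, and there is no ∂_3, so H_2 = 0.

As a check, the Euler characteristic is 10 − 30 + 20 = 0, which agrees with 1 − 1 + 0 = 0.

H_0 ≅ Z,  H_1 ≅ Z ⊕ Z/2,  H_2 = 0.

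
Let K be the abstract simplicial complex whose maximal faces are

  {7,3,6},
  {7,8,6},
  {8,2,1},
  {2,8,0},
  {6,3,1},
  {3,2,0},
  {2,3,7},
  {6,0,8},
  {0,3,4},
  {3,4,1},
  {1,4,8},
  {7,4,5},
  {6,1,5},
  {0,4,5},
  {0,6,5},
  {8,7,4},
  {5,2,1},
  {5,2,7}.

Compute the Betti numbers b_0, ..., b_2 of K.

Take the total order 0 < 1 < 2 < 3 < 4 < 5 < 6 < 7 < 8 on the vertex set. Then K (dimension 2) consists of the simplices:

  0-simplices (9): [0], [1], [2], [3], [4], [5], [6], [7], [8]
  1-simplices (27): (27 of them)
  2-simplices (18): [0,2,3], [0,2,8], [0,3,4], [0,4,5], [0,5,6], [0,6,8], [1,2,5], [1,2,8], [1,3,4], [1,3,6], [1,4,8], [1,5,6], [2,3,7], [2,5,7], [3,6,7], [4,5,7], [4,7,8], [6,7,8]

so the chain groups are C_0 ≅ Z^9, C_1 ≅ Z^27, C_2 ≅ Z^18.

Boundary ∂_1: C_1 → C_0 sends each edge [p,q] (with p < q) to q − p.
The resulting 9×27 matrix has rank 8, and its Smith normal form has invariant factors (1,1,1,1,1,1,1,1).

The boundary map ∂_2: C_2 → C_1 maps a triangle to the signed sum of its edges. For instance
  ∂[4,5,7] = [5,7] − [4,7] + [4,5],
  ∂[2,5,7] = [5,7] − [2,7] + [2,5].
As a 27×18 matrix over Z this has rank 17, with invariant factors (1,1,1,1,1,1,1,1,1,1,1,1,1,1,1,1,1).

Reading off H_k = ker ∂_k / im ∂_{k+1}:

  H_0: rank C_0 − rank ∂_1 = 9 − 8 = 1, and the invariant factors of ∂_1 are all 1, so H_0 = Z.
  H_1: rank ker ∂_1 − rank ∂_2 = (27 − 8) − 17 = 2, and the invariant factors of ∂_2 are all 1, so H_1 = Z^2.
  H_2: rank ker ∂_2 − rank ∂_3 = (18 − 17) − 0 = 1, and there is no ∂_3, so H_2 = Z.

As a check, the Euler characteristic is 9 − 27 + 18 = 0, which agrees with 1 − 2 + 1 = 0.

Hence the Betti numbers are b_0 = 1, b_1 = 2, b_2 = 1.

b_0 = 1, b_1 = 2, b_2 = 1.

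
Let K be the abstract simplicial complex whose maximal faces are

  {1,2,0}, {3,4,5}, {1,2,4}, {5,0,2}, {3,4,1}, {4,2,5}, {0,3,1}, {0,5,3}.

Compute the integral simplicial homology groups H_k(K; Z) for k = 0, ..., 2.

Order the vertices as 0 < 1 < 2 < 3 < 4 < 5. Listing each simplex with vertices in this order, K has dimension 2 with simplices:

  0-simplices (6): [0], [1], [2], [3], [4], [5]
  1-simplices (12): [0,1], [0,2], [0,3], [0,5], [1,2], [1,3], [1,4], [2,4], [2,5], [3,4], [3,5], [4,5]
  2-simplices (8): [0,1,2], [0,1,3], [0,2,5], [0,3,5], [1,2,4], [1,3,4], [2,4,5], [3,4,5]

so the chain groups are C_0 ≅ Z^6, C_1 ≅ Z^12, C_2 ≅ Z^8.

Boundary ∂_1: C_1 → C_0 is given by ∂[p,q] = [q] − [p].
The resulting 6×12 matrix has rank 5, and its Smith normal form has invariant factors (1,1,1,1,1).

∂_2: C_2 → C_1 maps a triangle to the signed sum of its edges. For instance
  ∂[0,1,3] = [1,3] − [0,3] + [0,1],
  ∂[3,4,5] = [4,5] − [3,5] + [3,4].
As a 12×8 matrix over Z this has rank 7, with invariant factors (1,1,1,1,1,1,1).

From H_k ≅ ker(∂_k) / im(∂_{k+1}) we obtain:

  H_0: rank C_0 − rank ∂_1 = 6 − 5 = 1, and the invariant factors of ∂_1 are all 1, so H_0 ≅ Z.
  H_1: rank ker ∂_1 − rank ∂_2 = (12 − 5) − 7 = 0, and the invariant factors of ∂_2 are all 1, so H_1 ≅ 0.
  H_2: rank ker ∂_2 − rank ∂_3 = (8 − 7) − 0 = 1, and there is no ∂_3, so H_2 ≅ Z.

H_0 ≅ Z,  H_1 = 0,  H_2 ≅ Z.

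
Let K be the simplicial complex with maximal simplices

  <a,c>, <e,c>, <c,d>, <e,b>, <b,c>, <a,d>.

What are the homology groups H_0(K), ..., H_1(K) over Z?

H_0 = Z,  H_1 = Z^2.

Fix the vertex order a < b < c < d < e and write every simplex with vertices in increasing order. Then dim K = 1 and the simplices of K are:

  0-simplices (5): a, b, c, d, e
  1-simplices (6): ac, ad, bc, be, cd, ce

so the chain groups are C_0 ≅ Z^5, C_1 ≅ Z^6.

∂_1: C_1 → C_0 sends each edge [p,q] (with p < q) to q − p.
The resulting 5×6 matrix has rank 4, and its Smith normal form has invariant factors (1,1,1,1).

Reading off H_k = ker ∂_k / im ∂_{k+1}:

  H_0: rank C_0 − rank ∂_1 = 5 − 4 = 1, and the invariant factors of ∂_1 are all 1, so H_0 = Z.
  H_1: rank ker ∂_1 − rank ∂_2 = (6 − 4) − 0 = 2, and there is no ∂_2, so H_1 = Z^2.

As a check, the Euler characteristic is 5 − 6 = -1, which agrees with 1 − 2 = -1.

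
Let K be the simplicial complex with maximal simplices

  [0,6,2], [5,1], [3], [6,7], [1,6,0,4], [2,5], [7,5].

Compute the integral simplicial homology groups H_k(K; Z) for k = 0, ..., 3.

H_0 ≅ Z^2,  H_1 ≅ Z^2,  H_2 = 0,  H_3 = 0.

We work with the vertex ordering 0 < 1 < 2 < 3 < 4 < 5 < 6 < 7. The simplices of K, each written with vertices in increasing order, are:

  0-simplices (8): [0], [1], [2], [3], [4], [5], [6], [7]
  1-simplices (12): [0,1], [0,2], [0,4], [0,6], [1,4], [1,5], [1,6], [2,5], [2,6], [4,6], [5,7], [6,7]
  2-simplices (5): [0,1,4], [0,1,6], [0,2,6], [0,4,6], [1,4,6]
  3-simplices (1): [0,1,4,6]

giving chain groups C_0 ≅ Z^8, C_1 ≅ Z^12, C_2 ≅ Z^5, C_3 ≅ Z^1.

∂_1: C_1 → C_0 sends each edge [p,q] (with p < q) to q − p. For instance
  ∂[0,1] = [1] − [0].
The 8×12 boundary matrix has rank 6 and Smith normal form diag(1,1,1,1,1,1).

The boundary map ∂_2: C_2 → C_1 maps a triangle to the signed sum of its edges. For instance
  ∂[1,4,6] = [4,6] − [1,6] + [1,4],
  ∂[0,2,6] = [2,6] − [0,6] + [0,2].
This gives a 12×5 integer matrix of rank 4; reducing to Smith normal form yields diagonal entries (1,1,1,1).

Boundary ∂_3: C_3 → C_2 sends each 3-simplex σ to the alternating sum Σ_i (−1)^i (σ with its i-th vertex removed). For instance
  ∂[0,1,4,6] = [1,4,6] − [0,4,6] + [0,1,6] − [0,1,4].
The 5×1 boundary matrix has rank 1 and Smith normal form diag(1).

Computing H_k = (kernel of ∂_k) / (image of ∂_{k+1}):

  H_0: rank C_0 − rank ∂_1 = 8 − 6 = 2, and the invariant factors of ∂_1 are all 1, so H_0 ≅ Z^2.
  H_1: rank ker ∂_1 − rank ∂_2 = (12 − 6) − 4 = 2, and the invariant factors of ∂_2 are all 1, so H_1 ≅ Z^2.
  H_2: rank ker ∂_2 − rank ∂_3 = (5 − 4) − 1 = 0, and the invariant factors of ∂_3 are all 1, so H_2 ≅ 0.
  H_3: rank ker ∂_3 − rank ∂_4 = (1 − 1) − 0 = 0, and there is no ∂_4, so H_3 ≅ 0.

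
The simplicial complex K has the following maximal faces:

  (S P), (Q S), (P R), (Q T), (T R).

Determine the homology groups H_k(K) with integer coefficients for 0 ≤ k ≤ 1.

Take the total order P < Q < R < S < T on the vertex set. Then K (dimension 1) consists of the simplices:

  0-simplices (5): P, Q, R, S, T
  1-simplices (5): PR, PS, QS, QT, RT

so the chain groups are C_0 ≅ Z^5, C_1 ≅ Z^5.

Boundary ∂_1: C_1 → C_0 maps an edge to its endpoints' difference, ∂[p,q] = q − p. For instance
  ∂PS = S − P.
The resulting 5×5 matrix has rank 4, and its Smith normal form has invariant factors (1,1,1,1).

Reading off H_k = ker ∂_k / im ∂_{k+1}:

  H_0: rank C_0 − rank ∂_1 = 5 − 4 = 1, and the invariant factors of ∂_1 are all 1, so H_0 ≅ Z.
  H_1: rank ker ∂_1 − rank ∂_2 = (5 − 4) − 0 = 1, and there is no ∂_2, so H_1 ≅ Z.

H_0 = Z,  H_1 = Z.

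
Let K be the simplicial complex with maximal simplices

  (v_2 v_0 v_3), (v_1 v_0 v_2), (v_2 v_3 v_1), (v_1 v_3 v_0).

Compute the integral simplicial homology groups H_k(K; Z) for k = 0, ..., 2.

Order the vertices as v_0 < v_1 < v_2 < v_3. Listing each simplex with vertices in this order, K has dimension 2 with simplices:

  0-simplices (4): [v_0], [v_1], [v_2], [v_3]
  1-simplices (6): [v_0,v_1], [v_0,v_2], [v_0,v_3], [v_1,v_2], [v_1,v_3], [v_2,v_3]
  2-simplices (4): [v_0,v_1,v_2], [v_0,v_1,v_3], [v_0,v_2,v_3], [v_1,v_2,v_3]

so the chain groups are C_0 ≅ Z^4, C_1 ≅ Z^6, C_2 ≅ Z^4.

Boundary ∂_1: C_1 → C_0 sends each edge [p,q] (with p < q) to q − p. For instance
  ∂[v_0,v_2] = [v_2] − [v_0].
This gives a 4×6 integer matrix of rank 3; reducing to Smith normal form yields diagonal entries (1,1,1).

The boundary map ∂_2: C_2 → C_1 sends each 2-simplex [p,q,r] to [q,r] − [p,r] + [p,q]. For instance
  ∂[v_0,v_2,v_3] = [v_2,v_3] − [v_0,v_3] + [v_0,v_2],
  ∂[v_0,v_1,v_2] = [v_1,v_2] − [v_0,v_2] + [v_0,v_1].
The resulting 6×4 matrix has rank 3, and its Smith normal form has invariant factors (1,1,1).

Computing H_k = (kernel of ∂_k) / (image of ∂_{k+1}):

  H_0: rank C_0 − rank ∂_1 = 4 − 3 = 1, and the invariant factors of ∂_1 are all 1, so H_0 = Z.
  H_1: rank ker ∂_1 − rank ∂_2 = (6 − 3) − 3 = 0, and the invariant factors of ∂_2 are all 1, so H_1 = 0.
  H_2: rank ker ∂_2 − rank ∂_3 = (4 − 3) − 0 = 1, and there is no ∂_3, so H_2 = Z.

H_0 ≅ Z,  H_1 = 0,  H_2 ≅ Z.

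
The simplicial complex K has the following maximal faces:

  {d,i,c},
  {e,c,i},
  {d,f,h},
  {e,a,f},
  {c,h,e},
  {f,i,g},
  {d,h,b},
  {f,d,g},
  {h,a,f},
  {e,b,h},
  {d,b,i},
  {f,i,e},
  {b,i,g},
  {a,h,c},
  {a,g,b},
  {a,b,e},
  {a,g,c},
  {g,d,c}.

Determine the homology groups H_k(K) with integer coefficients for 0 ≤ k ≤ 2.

H_0 = Z,  H_1 = Z ⊕ Z/2,  H_2 = 0.

Order the vertices as a < b < c < d < e < f < g < h < i. Listing each simplex with vertices in this order, K has dimension 2 with simplices:

  0-simplices (9): a, b, c, d, e, f, g, h, i
  1-simplices (27): ab, ac, ae, af, ag, ah, bd, be, bg, bh, bi, cd, ce, cg, ch, ci, df, dg, dh, di, ef, eh, ei, fg, fh, fi, gi
  2-simplices (18): abe, abg, acg, ach, aef, afh, bdh, bdi, beh, bgi, cdg, cdi, ceh, cei, dfg, dfh, efi, fgi

so the chain groups are C_0 ≅ Z^9, C_1 ≅ Z^27, C_2 ≅ Z^18.

Boundary ∂_1: C_1 → C_0 maps an edge to its endpoints' difference, ∂[p,q] = q − p.
The 9×27 boundary matrix has rank 8 and Smith normal form diag(1,1,1,1,1,1,1,1).

∂_2: C_2 → C_1 acts by ∂[p,q,r] = [q,r] − [p,r] + [p,q]. For instance
  ∂dfh = fh − dh + df,
  ∂aef = ef − af + ae.
The 27×18 boundary matrix has rank 18 and Smith normal form diag(1,1,1,1,1,1,1,1,1,1,1,1,1,1,1,1,1,2).

Reading off H_k = ker ∂_k / im ∂_{k+1}:

  H_0: rank C_0 − rank ∂_1 = 9 − 8 = 1, and the invariant factors of ∂_1 are all 1, so H_0 = Z.
  H_1: rank ker ∂_1 − rank ∂_2 = (27 − 8) − 18 = 1, and ∂_2 has invariant factor 2 > 1, so H_1 = Z ⊕ Z/2.
  H_2: rank ker ∂_2 − rank ∂_3 = (18 − 18) − 0 = 0, and there is no ∂_3, so H_2 = 0.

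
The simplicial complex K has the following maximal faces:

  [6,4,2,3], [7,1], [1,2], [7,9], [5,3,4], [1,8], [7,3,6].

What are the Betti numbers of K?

We work with the vertex ordering 1 < 2 < 3 < 4 < 5 < 6 < 7 < 8 < 9. The simplices of K, each written with vertices in increasing order, are:

  0-simplices (9): [1], [2], [3], [4], [5], [6], [7], [8], [9]
  1-simplices (14): [1,2], [1,7], [1,8], [2,3], [2,4], [2,6], [3,4], [3,5], [3,6], [3,7], [4,5], [4,6], [6,7], [7,9]
  2-simplices (6): [2,3,4], [2,3,6], [2,4,6], [3,4,5], [3,4,6], [3,6,7]
  3-simplices (1): [2,3,4,6]

Hence C_0 ≅ Z^9, C_1 ≅ Z^14, C_2 ≅ Z^6, C_3 ≅ Z^1.

The boundary map ∂_1: C_1 → C_0 maps an edge to its endpoints' difference, ∂[p,q] = q − p. For instance
  ∂[1,2] = [2] − [1].
The 9×14 boundary matrix has rank 8 and Smith normal form diag(1,1,1,1,1,1,1,1).

The boundary map ∂_2: C_2 → C_1 acts by ∂[p,q,r] = [q,r] − [p,r] + [p,q]. For instance
  ∂[2,3,6] = [3,6] − [2,6] + [2,3],
  ∂[2,4,6] = [4,6] − [2,6] + [2,4].
The 14×6 boundary matrix has rank 5 and Smith normal form diag(1,1,1,1,1).

The boundary map ∂_3: C_3 → C_2 sends each 3-simplex σ to the alternating sum Σ_i (−1)^i (σ with its i-th vertex removed). For instance
  ∂[2,3,4,6] = [3,4,6] − [2,4,6] + [2,3,6] − [2,3,4].
This gives a 6×1 integer matrix of rank 1; reducing to Smith normal form yields diagonal entries (1).

Now H_k = ker ∂_k / im ∂_{k+1}, so:

  H_0: rank C_0 − rank ∂_1 = 9 − 8 = 1, and the invariant factors of ∂_1 are all 1, so H_0 ≅ Z.
  H_1: rank ker ∂_1 − rank ∂_2 = (14 − 8) − 5 = 1, and the invariant factors of ∂_2 are all 1, so H_1 ≅ Z.
  H_2: rank ker ∂_2 − rank ∂_3 = (6 − 5) − 1 = 0, and the invariant factors of ∂_3 are all 1, so H_2 ≅ 0.
  H_3: rank ker ∂_3 − rank ∂_4 = (1 − 1) − 0 = 0, and there is no ∂_4, so H_3 ≅ 0.

Hence the Betti numbers are b_0 = 1, b_1 = 1, b_2 = 0, b_3 = 0.

b_0 = 1, b_1 = 1, b_2 = 0, b_3 = 0.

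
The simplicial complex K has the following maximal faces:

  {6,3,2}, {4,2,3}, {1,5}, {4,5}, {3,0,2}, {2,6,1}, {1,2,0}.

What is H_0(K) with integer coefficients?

Order the vertices as 0 < 1 < 2 < 3 < 4 < 5 < 6. Listing each simplex with vertices in this order, K has dimension 2 with simplices:

  0-simplices (7): [0], [1], [2], [3], [4], [5], [6]
  1-simplices (12): [0,1], [0,2], [0,3], [1,2], [1,5], [1,6], [2,3], [2,4], [2,6], [3,4], [3,6], [4,5]
  2-simplices (5): [0,1,2], [0,2,3], [1,2,6], [2,3,4], [2,3,6]

Hence C_0 ≅ Z^7, C_1 ≅ Z^12, C_2 ≅ Z^5.

The boundary map ∂_1: C_1 → C_0 sends each edge [p,q] (with p < q) to q − p.
The resulting 7×12 matrix has rank 6, and its Smith normal form has invariant factors (1,1,1,1,1,1).

Boundary ∂_2: C_2 → C_1 acts by ∂[p,q,r] = [q,r] − [p,r] + [p,q]. For instance
  ∂[2,3,6] = [3,6] − [2,6] + [2,3],
  ∂[2,3,4] = [3,4] − [2,4] + [2,3].
The resulting 12×5 matrix has rank 5, and its Smith normal form has invariant factors (1,1,1,1,1).

Reading off H_k = ker ∂_k / im ∂_{k+1}:

  H_0: rank C_0 − rank ∂_1 = 7 − 6 = 1, and the invariant factors of ∂_1 are all 1, so H_0 ≅ Z.

H_0 ≅ Z.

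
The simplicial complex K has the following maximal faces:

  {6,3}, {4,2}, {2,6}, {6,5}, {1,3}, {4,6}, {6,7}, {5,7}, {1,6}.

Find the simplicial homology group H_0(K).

H_0 = Z.

K has 7 vertices, 9 edges.
rank ∂_0 = 0, rank ∂_1 = 6 ⇒ b_0 = 7 − 0 − 6 = 1; all invariant factors of ∂_1 are 1 so no torsion. So H_0 ≅ Z.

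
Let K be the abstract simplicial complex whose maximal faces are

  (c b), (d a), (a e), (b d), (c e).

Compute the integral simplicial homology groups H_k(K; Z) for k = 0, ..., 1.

We work with the vertex ordering a < b < c < d < e. The simplices of K, each written with vertices in increasing order, are:

  0-simplices (5): a, b, c, d, e
  1-simplices (5): ad, ae, bc, bd, ce

giving chain groups C_0 ≅ Z^5, C_1 ≅ Z^5.

Boundary ∂_1: C_1 → C_0 maps an edge to its endpoints' difference, ∂[p,q] = q − p.
As a 5×5 matrix over Z this has rank 4, with invariant factors (1,1,1,1).

From H_k ≅ ker(∂_k) / im(∂_{k+1}) we obtain:

  H_0: rank C_0 − rank ∂_1 = 5 − 4 = 1, and the invariant factors of ∂_1 are all 1, so H_0 ≅ Z.
  H_1: rank ker ∂_1 − rank ∂_2 = (5 − 4) − 0 = 1, and there is no ∂_2, so H_1 ≅ Z.

H_0 = Z,  H_1 = Z.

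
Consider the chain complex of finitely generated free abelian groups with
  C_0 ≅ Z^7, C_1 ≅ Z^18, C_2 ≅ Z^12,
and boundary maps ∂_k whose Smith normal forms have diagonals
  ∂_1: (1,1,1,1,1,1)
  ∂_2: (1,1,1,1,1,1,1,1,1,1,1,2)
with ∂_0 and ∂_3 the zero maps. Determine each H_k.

H_0: b_0 = 7 − 0 − 6 = 1; torsion from ∂_1 factors > 1: none. So H_0 ≅ Z.
H_1: b_1 = 18 − 6 − 12 = 0; torsion from ∂_2 factors > 1: [2]. So H_1 ≅ Z_2.
H_2: b_2 = 12 − 12 − 0 = 0; torsion from ∂_3 factors > 1: none. So H_2 ≅ 0.

H_0 ≅ Z,  H_1 ≅ Z_2,  H_2 = 0.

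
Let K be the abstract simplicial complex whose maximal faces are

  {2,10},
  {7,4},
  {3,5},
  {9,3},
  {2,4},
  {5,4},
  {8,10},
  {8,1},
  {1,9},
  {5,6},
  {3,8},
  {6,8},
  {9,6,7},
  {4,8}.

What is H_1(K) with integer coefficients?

Take the total order 1 < 2 < 3 < 4 < 5 < 6 < 7 < 8 < 9 < 10 on the vertex set. Then K (dimension 2) consists of the simplices:

  0-simplices (10): [1], [2], [3], [4], [5], [6], [7], [8], [9], [10]
  1-simplices (16): [1,8], [1,9], [2,4], [2,10], [3,5], [3,8], [3,9], [4,5], [4,7], [4,8], [5,6], [6,7], [6,8], [6,9], [7,9], [8,10]
  2-simplices (1): [6,7,9]

Hence C_0 ≅ Z^10, C_1 ≅ Z^16, C_2 ≅ Z^1.

Boundary ∂_1: C_1 → C_0 sends each edge [p,q] (with p < q) to q − p. For instance
  ∂[3,5] = [5] − [3].
The resulting 10×16 matrix has rank 9, and its Smith normal form has invariant factors (1,1,1,1,1,1,1,1,1).

∂_2: C_2 → C_1 sends each 2-simplex [p,q,r] to [q,r] − [p,r] + [p,q]. For instance
  ∂[6,7,9] = [7,9] − [6,9] + [6,7].
The 16×1 boundary matrix has rank 1 and Smith normal form diag(1).

From H_k ≅ ker(∂_k) / im(∂_{k+1}) we obtain:

  H_1: rank ker ∂_1 − rank ∂_2 = (16 − 9) − 1 = 6, and the invariant factors of ∂_2 are all 1, so H_1 = Z^6.

H_1 = Z^6.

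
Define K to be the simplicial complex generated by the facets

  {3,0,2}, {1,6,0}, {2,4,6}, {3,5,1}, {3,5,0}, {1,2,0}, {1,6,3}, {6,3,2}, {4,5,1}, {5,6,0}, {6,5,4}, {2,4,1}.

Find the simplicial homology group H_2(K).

We work with the vertex ordering 0 < 1 < 2 < 3 < 4 < 5 < 6. The simplices of K, each written with vertices in increasing order, are:

  0-simplices (7): [0], [1], [2], [3], [4], [5], [6]
  1-simplices (18): [0,1], [0,2], [0,3], [0,5], [0,6], [1,2], [1,3], [1,4], [1,5], [1,6], [2,3], [2,4], [2,6], [3,5], [3,6], [4,5], [4,6], [5,6]
  2-simplices (12): [0,1,2], [0,1,6], [0,2,3], [0,3,5], [0,5,6], [1,2,4], [1,3,5], [1,3,6], [1,4,5], [2,3,6], [2,4,6], [4,5,6]

giving chain groups C_0 ≅ Z^7, C_1 ≅ Z^18, C_2 ≅ Z^12.

∂_1: C_1 → C_0 maps an edge to its endpoints' difference, ∂[p,q] = q − p. For instance
  ∂[1,2] = [2] − [1].
The resulting 7×18 matrix has rank 6, and its Smith normal form has invariant factors (1,1,1,1,1,1).

∂_2: C_2 → C_1 sends each 2-simplex [p,q,r] to [q,r] − [p,r] + [p,q]. For instance
  ∂[4,5,6] = [5,6] − [4,6] + [4,5],
  ∂[1,3,6] = [3,6] − [1,6] + [1,3].
This gives a 18×12 integer matrix of rank 12; reducing to Smith normal form yields diagonal entries (1,1,1,1,1,1,1,1,1,1,1,2).

Now H_k = ker ∂_k / im ∂_{k+1}, so:

  H_2: rank ker ∂_2 − rank ∂_3 = (12 − 12) − 0 = 0, and there is no ∂_3, so H_2 ≅ 0.

H_2 = 0.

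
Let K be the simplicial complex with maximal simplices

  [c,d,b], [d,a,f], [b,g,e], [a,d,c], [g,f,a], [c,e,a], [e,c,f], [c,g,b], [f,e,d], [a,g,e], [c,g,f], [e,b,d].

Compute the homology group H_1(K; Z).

Order the vertices as a < b < c < d < e < f < g. Listing each simplex with vertices in this order, K has dimension 2 with simplices:

  0-simplices (7): a, b, c, d, e, f, g
  1-simplices (18): ac, ad, ae, af, ag, bc, bd, be, bg, cd, ce, cf, cg, de, df, ef, eg, fg
  2-simplices (12): acd, ace, adf, aeg, afg, bcd, bcg, bde, beg, cef, cfg, def

giving chain groups C_0 ≅ Z^7, C_1 ≅ Z^18, C_2 ≅ Z^12.

∂_1: C_1 → C_0 maps an edge to its endpoints' difference, ∂[p,q] = q − p. For instance
  ∂ad = d − a.
The resulting 7×18 matrix has rank 6, and its Smith normal form has invariant factors (1,1,1,1,1,1).

∂_2: C_2 → C_1 sends each 2-simplex [p,q,r] to [q,r] − [p,r] + [p,q]. For instance
  ∂beg = eg − bg + be,
  ∂aeg = eg − ag + ae.
This gives a 18×12 integer matrix of rank 12; reducing to Smith normal form yields diagonal entries (1,1,1,1,1,1,1,1,1,1,1,2).

Computing H_k = (kernel of ∂_k) / (image of ∂_{k+1}):

  H_1: rank ker ∂_1 − rank ∂_2 = (18 − 6) − 12 = 0, and ∂_2 has invariant factor 2 > 1, so H_1 = Z/2Z.

H_1 = Z/2Z.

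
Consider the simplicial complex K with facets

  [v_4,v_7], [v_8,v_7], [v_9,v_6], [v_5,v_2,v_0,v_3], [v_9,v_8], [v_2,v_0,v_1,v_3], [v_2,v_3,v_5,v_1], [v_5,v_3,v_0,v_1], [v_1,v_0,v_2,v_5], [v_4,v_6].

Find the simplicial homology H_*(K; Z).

We work with the vertex ordering v_0 < v_1 < v_2 < v_3 < v_4 < v_5 < v_6 < v_7 < v_8 < v_9. The simplices of K, each written with vertices in increasing order, are:

  0-simplices (10): [v_0], [v_1], [v_2], [v_3], [v_4], [v_5], [v_6], [v_7], [v_8], [v_9]
  1-simplices (15): (15 of them)
  2-simplices (10): [v_0,v_1,v_2], [v_0,v_1,v_3], [v_0,v_1,v_5], [v_0,v_2,v_3], [v_0,v_2,v_5], [v_0,v_3,v_5], [v_1,v_2,v_3], [v_1,v_2,v_5], [v_1,v_3,v_5], [v_2,v_3,v_5]
  3-simplices (5): [v_0,v_1,v_2,v_3], [v_0,v_1,v_2,v_5], [v_0,v_1,v_3,v_5], [v_0,v_2,v_3,v_5], [v_1,v_2,v_3,v_5]

Hence C_0 ≅ Z^10, C_1 ≅ Z^15, C_2 ≅ Z^10, C_3 ≅ Z^5.

The boundary map ∂_1: C_1 → C_0 is given by ∂[p,q] = [q] − [p]. For instance
  ∂[v_0,v_1] = [v_1] − [v_0].
This gives a 10×15 integer matrix of rank 8; reducing to Smith normal form yields diagonal entries (1,1,1,1,1,1,1,1).

Boundary ∂_2: C_2 → C_1 acts by ∂[p,q,r] = [q,r] − [p,r] + [p,q]. For instance
  ∂[v_0,v_1,v_2] = [v_1,v_2] − [v_0,v_2] + [v_0,v_1],
  ∂[v_1,v_2,v_3] = [v_2,v_3] − [v_1,v_3] + [v_1,v_2].
The 15×10 boundary matrix has rank 6 and Smith normal form diag(1,1,1,1,1,1).

∂_3: C_3 → C_2 sends each 3-simplex σ to the alternating sum Σ_i (−1)^i (σ with its i-th vertex removed). For instance
  ∂[v_1,v_2,v_3,v_5] = [v_2,v_3,v_5] − [v_1,v_3,v_5] + [v_1,v_2,v_5] − [v_1,v_2,v_3],
  ∂[v_0,v_2,v_3,v_5] = [v_2,v_3,v_5] − [v_0,v_3,v_5] + [v_0,v_2,v_5] − [v_0,v_2,v_3].
The 10×5 boundary matrix has rank 4 and Smith normal form diag(1,1,1,1).

Computing H_k = (kernel of ∂_k) / (image of ∂_{k+1}):

  H_0: rank C_0 − rank ∂_1 = 10 − 8 = 2, and the invariant factors of ∂_1 are all 1, so H_0 = Z^2.
  H_1: rank ker ∂_1 − rank ∂_2 = (15 − 8) − 6 = 1, and the invariant factors of ∂_2 are all 1, so H_1 = Z.
  H_2: rank ker ∂_2 − rank ∂_3 = (10 − 6) − 4 = 0, and the invariant factors of ∂_3 are all 1, so H_2 = 0.
  H_3: rank ker ∂_3 − rank ∂_4 = (5 − 4) − 0 = 1, and there is no ∂_4, so H_3 = Z.

H_0 ≅ Z^2,  H_1 ≅ Z,  H_2 = 0,  H_3 ≅ Z.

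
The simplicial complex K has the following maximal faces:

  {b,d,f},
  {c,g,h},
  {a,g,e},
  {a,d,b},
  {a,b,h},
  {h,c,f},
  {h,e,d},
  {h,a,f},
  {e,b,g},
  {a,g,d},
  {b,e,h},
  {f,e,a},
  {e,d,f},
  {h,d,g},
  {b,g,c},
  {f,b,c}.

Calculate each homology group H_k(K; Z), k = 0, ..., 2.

Take the total order a < b < c < d < e < f < g < h on the vertex set. Then K (dimension 2) consists of the simplices:

  0-simplices (8): a, b, c, d, e, f, g, h
  1-simplices (24): ab, ad, ae, af, ag, ah, bc, bd, be, bf, bg, bh, cf, cg, ch, de, df, dg, dh, ef, eg, eh, fh, gh
  2-simplices (16): abd, abh, adg, aef, aeg, afh, bcf, bcg, bdf, beg, beh, cfh, cgh, def, deh, dgh

giving chain groups C_0 ≅ Z^8, C_1 ≅ Z^24, C_2 ≅ Z^16.

The boundary map ∂_1: C_1 → C_0 is given by ∂[p,q] = [q] − [p].
As a 8×24 matrix over Z this has rank 7, with invariant factors (1,1,1,1,1,1,1).

∂_2: C_2 → C_1 maps a triangle to the signed sum of its edges. For instance
  ∂abh = bh − ah + ab,
  ∂def = ef − df + de.
This gives a 24×16 integer matrix of rank 15; reducing to Smith normal form yields diagonal entries (1,1,1,1,1,1,1,1,1,1,1,1,1,1,1).

Reading off H_k = ker ∂_k / im ∂_{k+1}:

  H_0: rank C_0 − rank ∂_1 = 8 − 7 = 1, and the invariant factors of ∂_1 are all 1, so H_0 = Z.
  H_1: rank ker ∂_1 − rank ∂_2 = (24 − 7) − 15 = 2, and the invariant factors of ∂_2 are all 1, so H_1 = Z^2.
  H_2: rank ker ∂_2 − rank ∂_3 = (16 − 15) − 0 = 1, and there is no ∂_3, so H_2 = Z.

(K is a triangulation of the torus T^2.)

H_0 ≅ Z,  H_1 ≅ Z^2,  H_2 ≅ Z.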